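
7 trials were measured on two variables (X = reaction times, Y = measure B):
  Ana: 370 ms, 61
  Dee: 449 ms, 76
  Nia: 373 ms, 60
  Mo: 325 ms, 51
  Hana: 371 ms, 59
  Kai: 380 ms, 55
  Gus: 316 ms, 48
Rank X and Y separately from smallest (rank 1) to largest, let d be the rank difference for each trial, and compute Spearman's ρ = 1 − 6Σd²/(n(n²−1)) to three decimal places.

0.679

Ranks of variable 1: 3, 7, 5, 2, 4, 6, 1
Ranks of variable 2: 6, 7, 5, 2, 4, 3, 1
d = r₁ − r₂: -3, 0, 0, 0, 0, 3, 0
d²: 9, 0, 0, 0, 0, 9, 0; Σd² = 18
ρ = 1 − 6·18/(7·48) = 1 − 108/336 = 0.679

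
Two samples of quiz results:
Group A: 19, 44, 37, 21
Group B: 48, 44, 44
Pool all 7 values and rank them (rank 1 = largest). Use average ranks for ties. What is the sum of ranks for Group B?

7

Sorted (descending): 48, 44, 44, 44, 37, 21, 19
The 3 values of 44 occupy positions 2–4 → average rank 3.
Group B values → pooled ranks: 48→1, 44→3, 44→3
Rank sum = 1 + 3 + 3 = 7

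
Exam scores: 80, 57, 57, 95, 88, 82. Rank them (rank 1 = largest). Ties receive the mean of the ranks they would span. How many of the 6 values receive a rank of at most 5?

4

Sorted (descending): 95, 88, 82, 80, 57, 57
The 2 values of 57 occupy positions 5–6 → average rank (5+6)/2 = 5.5.
Ranks ≤ 5: {1, 2, 3, 4} → 4 values.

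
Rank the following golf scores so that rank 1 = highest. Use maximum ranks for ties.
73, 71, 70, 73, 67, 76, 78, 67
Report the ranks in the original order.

4, 5, 6, 4, 8, 2, 1, 8

Sorted (descending): 78, 76, 73, 73, 71, 70, 67, 67
The 2 values of 73 occupy positions 3–4 → each gets rank 4.
The 2 values of 67 occupy positions 7–8 → each gets rank 8.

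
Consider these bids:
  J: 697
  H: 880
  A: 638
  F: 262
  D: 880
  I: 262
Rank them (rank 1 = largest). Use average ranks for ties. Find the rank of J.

3

Sorted (descending): 880, 880, 697, 638, 262, 262
The 2 values of 880 occupy positions 1–2 → average rank (1+2)/2 = 1.5.
The 2 values of 262 occupy positions 5–6 → average rank (5+6)/2 = 5.5.
J has value 697 → rank 3.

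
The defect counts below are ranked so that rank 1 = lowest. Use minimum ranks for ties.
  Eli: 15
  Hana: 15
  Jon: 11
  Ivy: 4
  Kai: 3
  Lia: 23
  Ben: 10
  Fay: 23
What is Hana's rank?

Sorted (ascending): 3, 4, 10, 11, 15, 15, 23, 23
The 2 values of 15 occupy positions 5–6 → each gets rank 5.
The 2 values of 23 occupy positions 7–8 → each gets rank 7.
Hana has value 15 → rank 5.

5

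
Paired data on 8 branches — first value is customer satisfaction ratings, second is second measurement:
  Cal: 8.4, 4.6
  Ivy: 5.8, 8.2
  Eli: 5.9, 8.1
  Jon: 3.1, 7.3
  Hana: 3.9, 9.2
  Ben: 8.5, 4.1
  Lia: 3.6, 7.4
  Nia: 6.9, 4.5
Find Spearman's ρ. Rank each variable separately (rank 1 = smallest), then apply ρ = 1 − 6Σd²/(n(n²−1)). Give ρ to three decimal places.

-0.595

Ranks of variable 1: 7, 4, 5, 1, 3, 8, 2, 6
Ranks of variable 2: 3, 7, 6, 4, 8, 1, 5, 2
d = r₁ − r₂: 4, -3, -1, -3, -5, 7, -3, 4
d²: 16, 9, 1, 9, 25, 49, 9, 16; Σd² = 134
ρ = 1 − 6·134/(8·63) = 1 − 804/504 = -0.595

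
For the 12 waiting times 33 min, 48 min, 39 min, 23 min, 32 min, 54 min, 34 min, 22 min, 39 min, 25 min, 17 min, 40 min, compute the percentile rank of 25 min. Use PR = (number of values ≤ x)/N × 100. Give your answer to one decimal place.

N = 12.
Strictly below 25: 3. Equal to 25: 1.
PR = 4/12 × 100 = 33.3

33.3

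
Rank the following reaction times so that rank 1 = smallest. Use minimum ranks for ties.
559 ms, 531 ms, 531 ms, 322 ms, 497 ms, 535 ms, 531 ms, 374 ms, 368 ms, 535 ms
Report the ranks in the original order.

Sorted (ascending): 322, 368, 374, 497, 531, 531, 531, 535, 535, 559
The 3 values of 531 occupy positions 5–7 → each gets rank 5.
The 2 values of 535 occupy positions 8–9 → each gets rank 8.

10, 5, 5, 1, 4, 8, 5, 3, 2, 8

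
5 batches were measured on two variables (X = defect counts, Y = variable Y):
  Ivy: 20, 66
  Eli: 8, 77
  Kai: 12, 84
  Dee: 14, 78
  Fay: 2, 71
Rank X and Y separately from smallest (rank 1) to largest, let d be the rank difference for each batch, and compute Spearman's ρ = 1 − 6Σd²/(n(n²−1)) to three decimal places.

-0.100

Ranks of variable 1: 5, 2, 3, 4, 1
Ranks of variable 2: 1, 3, 5, 4, 2
d = r₁ − r₂: 4, -1, -2, 0, -1
d²: 16, 1, 4, 0, 1; Σd² = 22
ρ = 1 − 6·22/(5·24) = 1 − 132/120 = -0.100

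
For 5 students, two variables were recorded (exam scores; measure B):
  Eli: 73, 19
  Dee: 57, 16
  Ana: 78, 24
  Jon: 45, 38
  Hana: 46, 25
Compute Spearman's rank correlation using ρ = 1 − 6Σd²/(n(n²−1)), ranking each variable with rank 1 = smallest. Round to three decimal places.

Ranks of variable 1: 4, 3, 5, 1, 2
Ranks of variable 2: 2, 1, 3, 5, 4
d = r₁ − r₂: 2, 2, 2, -4, -2
d²: 4, 4, 4, 16, 4; Σd² = 32
ρ = 1 − 6·32/(5·24) = 1 − 192/120 = -0.600

-0.600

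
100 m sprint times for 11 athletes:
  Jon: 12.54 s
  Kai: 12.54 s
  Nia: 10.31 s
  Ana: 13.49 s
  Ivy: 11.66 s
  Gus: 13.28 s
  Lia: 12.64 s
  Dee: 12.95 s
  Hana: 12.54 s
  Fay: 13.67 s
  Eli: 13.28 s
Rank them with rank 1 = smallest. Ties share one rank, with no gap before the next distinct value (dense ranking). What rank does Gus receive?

Sorted (ascending): 10.31, 11.66, 12.54, 12.54, 12.54, 12.64, 12.95, 13.28, 13.28, 13.49, 13.67
The 3 values of 12.54 share dense rank 3.
The 2 values of 13.28 share dense rank 6.
Remaining distinct values take the next consecutive integers.
Gus has value 13.28 s → rank 6.

6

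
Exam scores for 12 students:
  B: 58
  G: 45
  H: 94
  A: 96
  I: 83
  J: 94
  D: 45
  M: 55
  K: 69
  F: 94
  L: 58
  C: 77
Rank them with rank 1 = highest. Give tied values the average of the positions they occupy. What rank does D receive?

11.5

Sorted (descending): 96, 94, 94, 94, 83, 77, 69, 58, 58, 55, 45, 45
The 3 values of 94 occupy positions 2–4 → average rank 3.
The 2 values of 58 occupy positions 8–9 → average rank (8+9)/2 = 8.5.
The 2 values of 45 occupy positions 11–12 → average rank (11+12)/2 = 11.5.
D has value 45 → rank 11.5.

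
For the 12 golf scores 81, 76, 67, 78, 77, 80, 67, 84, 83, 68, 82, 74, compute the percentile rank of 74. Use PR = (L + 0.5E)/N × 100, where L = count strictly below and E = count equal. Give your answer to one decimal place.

N = 12.
Strictly below 74: 3. Equal to 74: 1.
PR = (3 + 0.5·1)/12 × 100 = 29.2

29.2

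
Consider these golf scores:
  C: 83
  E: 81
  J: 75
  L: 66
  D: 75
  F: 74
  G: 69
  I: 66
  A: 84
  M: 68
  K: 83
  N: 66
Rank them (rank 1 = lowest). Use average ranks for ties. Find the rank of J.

Sorted (ascending): 66, 66, 66, 68, 69, 74, 75, 75, 81, 83, 83, 84
The 3 values of 66 occupy positions 1–3 → average rank 2.
The 2 values of 75 occupy positions 7–8 → average rank (7+8)/2 = 7.5.
The 2 values of 83 occupy positions 10–11 → average rank (10+11)/2 = 10.5.
J has value 75 → rank 7.5.

7.5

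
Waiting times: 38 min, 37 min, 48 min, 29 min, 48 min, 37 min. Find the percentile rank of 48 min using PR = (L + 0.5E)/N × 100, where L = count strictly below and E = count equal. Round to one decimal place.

83.3

N = 6.
Strictly below 48: 4. Equal to 48: 2.
PR = (4 + 0.5·2)/6 × 100 = 83.3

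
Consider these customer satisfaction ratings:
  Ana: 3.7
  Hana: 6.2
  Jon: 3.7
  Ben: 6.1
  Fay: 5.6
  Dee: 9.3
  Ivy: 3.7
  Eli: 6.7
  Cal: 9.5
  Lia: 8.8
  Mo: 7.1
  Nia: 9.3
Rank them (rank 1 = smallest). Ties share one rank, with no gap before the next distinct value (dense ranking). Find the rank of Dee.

8

Sorted (ascending): 3.7, 3.7, 3.7, 5.6, 6.1, 6.2, 6.7, 7.1, 8.8, 9.3, 9.3, 9.5
The 3 values of 3.7 share dense rank 1.
The 2 values of 9.3 share dense rank 8.
Remaining distinct values take the next consecutive integers.
Dee has value 9.3 → rank 8.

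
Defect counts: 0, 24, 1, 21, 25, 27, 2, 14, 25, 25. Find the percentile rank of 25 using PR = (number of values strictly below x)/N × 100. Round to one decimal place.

N = 10.
Strictly below 25: 6. Equal to 25: 3.
PR = 6/10 × 100 = 60.0

60.0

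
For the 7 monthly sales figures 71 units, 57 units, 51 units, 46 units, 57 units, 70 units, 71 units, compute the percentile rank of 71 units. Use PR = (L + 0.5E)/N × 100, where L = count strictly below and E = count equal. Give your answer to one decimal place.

N = 7.
Strictly below 71: 5. Equal to 71: 2.
PR = (5 + 0.5·2)/7 × 100 = 85.7

85.7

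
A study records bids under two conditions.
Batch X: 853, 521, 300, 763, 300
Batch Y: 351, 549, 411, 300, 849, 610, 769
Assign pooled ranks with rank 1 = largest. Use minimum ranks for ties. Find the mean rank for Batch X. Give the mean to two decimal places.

Sorted (descending): 853, 849, 769, 763, 610, 549, 521, 411, 351, 300, 300, 300
The 3 values of 300 occupy positions 10–12 → each gets rank 10.
Batch X values → pooled ranks: 853→1, 521→7, 300→10, 763→4, 300→10
Mean rank = (1 + 7 + 10 + 4 + 10) / 5 = 6.40

6.40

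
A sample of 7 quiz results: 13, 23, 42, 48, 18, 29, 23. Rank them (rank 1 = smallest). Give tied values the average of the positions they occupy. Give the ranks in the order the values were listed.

Sorted (ascending): 13, 18, 23, 23, 29, 42, 48
The 2 values of 23 occupy positions 3–4 → average rank (3+4)/2 = 3.5.

1, 3.5, 6, 7, 2, 5, 3.5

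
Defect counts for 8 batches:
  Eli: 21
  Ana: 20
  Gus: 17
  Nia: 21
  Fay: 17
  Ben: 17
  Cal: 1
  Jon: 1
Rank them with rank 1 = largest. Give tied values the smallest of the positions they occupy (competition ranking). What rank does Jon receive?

Sorted (descending): 21, 21, 20, 17, 17, 17, 1, 1
The 2 values of 21 occupy positions 1–2 → each gets rank 1.
The 3 values of 17 occupy positions 4–6 → each gets rank 4.
The 2 values of 1 occupy positions 7–8 → each gets rank 7.
Jon has value 1 → rank 7.

7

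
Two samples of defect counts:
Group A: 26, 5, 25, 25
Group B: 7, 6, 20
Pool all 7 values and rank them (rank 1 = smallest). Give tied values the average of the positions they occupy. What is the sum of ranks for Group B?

9

Sorted (ascending): 5, 6, 7, 20, 25, 25, 26
The 2 values of 25 occupy positions 5–6 → average rank (5+6)/2 = 5.5.
Group B values → pooled ranks: 7→3, 6→2, 20→4
Rank sum = 3 + 2 + 4 = 9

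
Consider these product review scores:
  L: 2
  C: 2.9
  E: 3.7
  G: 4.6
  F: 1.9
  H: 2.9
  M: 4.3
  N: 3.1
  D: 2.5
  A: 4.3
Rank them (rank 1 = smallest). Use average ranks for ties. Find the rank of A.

8.5

Sorted (ascending): 1.9, 2, 2.5, 2.9, 2.9, 3.1, 3.7, 4.3, 4.3, 4.6
The 2 values of 2.9 occupy positions 4–5 → average rank (4+5)/2 = 4.5.
The 2 values of 4.3 occupy positions 8–9 → average rank (8+9)/2 = 8.5.
A has value 4.3 → rank 8.5.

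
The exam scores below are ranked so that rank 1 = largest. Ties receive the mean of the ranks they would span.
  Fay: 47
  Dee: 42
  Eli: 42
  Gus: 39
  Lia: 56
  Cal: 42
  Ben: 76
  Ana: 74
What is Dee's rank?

Sorted (descending): 76, 74, 56, 47, 42, 42, 42, 39
The 3 values of 42 occupy positions 5–7 → average rank 6.
Dee has value 42 → rank 6.

6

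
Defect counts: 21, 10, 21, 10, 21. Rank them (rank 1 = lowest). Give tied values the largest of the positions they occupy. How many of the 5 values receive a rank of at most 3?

Sorted (ascending): 10, 10, 21, 21, 21
The 2 values of 10 occupy positions 1–2 → each gets rank 2.
The 3 values of 21 occupy positions 3–5 → each gets rank 5.
Ranks ≤ 3: {2, 2} → 2 values.

2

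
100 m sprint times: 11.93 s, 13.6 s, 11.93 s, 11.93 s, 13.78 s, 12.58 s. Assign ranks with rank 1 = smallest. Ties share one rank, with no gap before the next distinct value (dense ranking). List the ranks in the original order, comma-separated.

Sorted (ascending): 11.93, 11.93, 11.93, 12.58, 13.6, 13.78
The 3 values of 11.93 share dense rank 1.
Remaining distinct values take the next consecutive integers.

1, 3, 1, 1, 4, 2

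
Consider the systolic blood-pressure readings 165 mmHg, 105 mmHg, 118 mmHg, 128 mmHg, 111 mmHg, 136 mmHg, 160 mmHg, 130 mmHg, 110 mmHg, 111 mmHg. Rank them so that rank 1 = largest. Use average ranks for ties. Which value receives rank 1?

Sorted (descending): 165, 160, 136, 130, 128, 118, 111, 111, 110, 105
The 2 values of 111 occupy positions 7–8 → average rank (7+8)/2 = 7.5.
Rank 1 → value 165.

165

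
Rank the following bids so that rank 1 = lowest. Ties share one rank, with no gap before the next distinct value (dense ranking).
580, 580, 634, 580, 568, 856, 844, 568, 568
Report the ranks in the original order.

Sorted (ascending): 568, 568, 568, 580, 580, 580, 634, 844, 856
The 3 values of 568 share dense rank 1.
The 3 values of 580 share dense rank 2.
Remaining distinct values take the next consecutive integers.

2, 2, 3, 2, 1, 5, 4, 1, 1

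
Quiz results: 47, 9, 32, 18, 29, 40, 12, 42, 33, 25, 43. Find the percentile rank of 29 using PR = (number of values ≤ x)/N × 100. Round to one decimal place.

45.5

N = 11.
Strictly below 29: 4. Equal to 29: 1.
PR = 5/11 × 100 = 45.5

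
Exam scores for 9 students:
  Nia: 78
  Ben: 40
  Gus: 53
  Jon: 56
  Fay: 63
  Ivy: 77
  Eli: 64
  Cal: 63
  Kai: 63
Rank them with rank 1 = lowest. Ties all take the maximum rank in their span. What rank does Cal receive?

6

Sorted (ascending): 40, 53, 56, 63, 63, 63, 64, 77, 78
The 3 values of 63 occupy positions 4–6 → each gets rank 6.
Cal has value 63 → rank 6.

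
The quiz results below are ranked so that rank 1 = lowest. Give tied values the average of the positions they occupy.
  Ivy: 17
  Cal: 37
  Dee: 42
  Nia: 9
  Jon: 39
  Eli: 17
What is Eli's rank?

Sorted (ascending): 9, 17, 17, 37, 39, 42
The 2 values of 17 occupy positions 2–3 → average rank (2+3)/2 = 2.5.
Eli has value 17 → rank 2.5.

2.5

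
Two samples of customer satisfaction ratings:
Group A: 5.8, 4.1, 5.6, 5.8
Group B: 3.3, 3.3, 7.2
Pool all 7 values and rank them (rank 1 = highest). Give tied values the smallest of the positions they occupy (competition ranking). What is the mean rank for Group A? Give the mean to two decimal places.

3.25

Sorted (descending): 7.2, 5.8, 5.8, 5.6, 4.1, 3.3, 3.3
The 2 values of 5.8 occupy positions 2–3 → each gets rank 2.
The 2 values of 3.3 occupy positions 6–7 → each gets rank 6.
Group A values → pooled ranks: 5.8→2, 4.1→5, 5.6→4, 5.8→2
Mean rank = (2 + 5 + 4 + 2) / 4 = 3.25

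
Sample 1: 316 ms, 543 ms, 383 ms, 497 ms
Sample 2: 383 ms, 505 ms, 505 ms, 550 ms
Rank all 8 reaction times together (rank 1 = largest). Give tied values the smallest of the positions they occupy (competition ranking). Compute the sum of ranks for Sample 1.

21

Sorted (descending): 550, 543, 505, 505, 497, 383, 383, 316
The 2 values of 505 occupy positions 3–4 → each gets rank 3.
The 2 values of 383 occupy positions 6–7 → each gets rank 6.
Sample 1 values → pooled ranks: 316→8, 543→2, 383→6, 497→5
Rank sum = 8 + 2 + 6 + 5 = 21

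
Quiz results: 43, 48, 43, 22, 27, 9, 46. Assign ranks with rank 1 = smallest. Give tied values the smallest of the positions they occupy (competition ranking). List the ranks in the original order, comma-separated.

4, 7, 4, 2, 3, 1, 6

Sorted (ascending): 9, 22, 27, 43, 43, 46, 48
The 2 values of 43 occupy positions 4–5 → each gets rank 4.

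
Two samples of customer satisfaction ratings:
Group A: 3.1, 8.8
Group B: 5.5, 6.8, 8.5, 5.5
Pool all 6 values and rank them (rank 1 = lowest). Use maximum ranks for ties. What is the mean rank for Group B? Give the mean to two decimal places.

3.75

Sorted (ascending): 3.1, 5.5, 5.5, 6.8, 8.5, 8.8
The 2 values of 5.5 occupy positions 2–3 → each gets rank 3.
Group B values → pooled ranks: 5.5→3, 6.8→4, 8.5→5, 5.5→3
Mean rank = (3 + 4 + 5 + 3) / 4 = 3.75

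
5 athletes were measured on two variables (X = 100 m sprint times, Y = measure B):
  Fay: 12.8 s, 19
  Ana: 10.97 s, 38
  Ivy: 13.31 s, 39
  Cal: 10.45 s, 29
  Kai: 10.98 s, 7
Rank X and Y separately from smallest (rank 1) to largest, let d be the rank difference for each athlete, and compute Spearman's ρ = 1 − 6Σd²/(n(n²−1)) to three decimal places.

Ranks of variable 1: 4, 2, 5, 1, 3
Ranks of variable 2: 2, 4, 5, 3, 1
d = r₁ − r₂: 2, -2, 0, -2, 2
d²: 4, 4, 0, 4, 4; Σd² = 16
ρ = 1 − 6·16/(5·24) = 1 − 96/120 = 0.200

0.200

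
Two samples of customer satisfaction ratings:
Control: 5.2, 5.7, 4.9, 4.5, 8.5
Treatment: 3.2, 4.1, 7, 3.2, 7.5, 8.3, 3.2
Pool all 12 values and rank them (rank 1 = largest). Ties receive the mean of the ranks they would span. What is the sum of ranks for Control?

Sorted (descending): 8.5, 8.3, 7.5, 7, 5.7, 5.2, 4.9, 4.5, 4.1, 3.2, 3.2, 3.2
The 3 values of 3.2 occupy positions 10–12 → average rank 11.
Control values → pooled ranks: 5.2→6, 5.7→5, 4.9→7, 4.5→8, 8.5→1
Rank sum = 6 + 5 + 7 + 8 + 1 = 27

27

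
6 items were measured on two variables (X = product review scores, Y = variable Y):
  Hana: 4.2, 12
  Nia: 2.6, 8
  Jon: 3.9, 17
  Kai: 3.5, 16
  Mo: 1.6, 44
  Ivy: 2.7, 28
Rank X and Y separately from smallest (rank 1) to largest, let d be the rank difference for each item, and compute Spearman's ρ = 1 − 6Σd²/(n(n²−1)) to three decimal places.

-0.371

Ranks of variable 1: 6, 2, 5, 4, 1, 3
Ranks of variable 2: 2, 1, 4, 3, 6, 5
d = r₁ − r₂: 4, 1, 1, 1, -5, -2
d²: 16, 1, 1, 1, 25, 4; Σd² = 48
ρ = 1 − 6·48/(6·35) = 1 − 288/210 = -0.371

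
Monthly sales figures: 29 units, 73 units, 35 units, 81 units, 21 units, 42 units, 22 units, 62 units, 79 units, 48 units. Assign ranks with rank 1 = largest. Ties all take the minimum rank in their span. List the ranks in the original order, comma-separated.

Sorted (descending): 81, 79, 73, 62, 48, 42, 35, 29, 22, 21
No ties — each value takes its position as its rank.

8, 3, 7, 1, 10, 6, 9, 4, 2, 5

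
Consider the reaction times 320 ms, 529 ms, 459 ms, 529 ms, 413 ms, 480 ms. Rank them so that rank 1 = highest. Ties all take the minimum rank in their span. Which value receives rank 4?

Sorted (descending): 529, 529, 480, 459, 413, 320
The 2 values of 529 occupy positions 1–2 → each gets rank 1.
Rank 4 → value 459.

459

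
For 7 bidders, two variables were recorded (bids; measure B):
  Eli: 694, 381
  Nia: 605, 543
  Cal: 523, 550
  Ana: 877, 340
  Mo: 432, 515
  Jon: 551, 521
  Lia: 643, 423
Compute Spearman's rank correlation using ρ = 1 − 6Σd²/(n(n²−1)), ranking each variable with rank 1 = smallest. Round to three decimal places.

Ranks of variable 1: 6, 4, 2, 7, 1, 3, 5
Ranks of variable 2: 2, 6, 7, 1, 4, 5, 3
d = r₁ − r₂: 4, -2, -5, 6, -3, -2, 2
d²: 16, 4, 25, 36, 9, 4, 4; Σd² = 98
ρ = 1 − 6·98/(7·48) = 1 − 588/336 = -0.750

-0.750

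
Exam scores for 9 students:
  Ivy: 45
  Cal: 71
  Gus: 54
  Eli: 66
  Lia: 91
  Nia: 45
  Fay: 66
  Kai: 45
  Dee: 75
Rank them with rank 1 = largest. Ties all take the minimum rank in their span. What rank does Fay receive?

4

Sorted (descending): 91, 75, 71, 66, 66, 54, 45, 45, 45
The 2 values of 66 occupy positions 4–5 → each gets rank 4.
The 3 values of 45 occupy positions 7–9 → each gets rank 7.
Fay has value 66 → rank 4.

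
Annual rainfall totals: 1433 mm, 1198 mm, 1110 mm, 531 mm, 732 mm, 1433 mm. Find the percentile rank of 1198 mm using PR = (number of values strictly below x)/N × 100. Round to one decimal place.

N = 6.
Strictly below 1198: 3. Equal to 1198: 1.
PR = 3/6 × 100 = 50.0

50.0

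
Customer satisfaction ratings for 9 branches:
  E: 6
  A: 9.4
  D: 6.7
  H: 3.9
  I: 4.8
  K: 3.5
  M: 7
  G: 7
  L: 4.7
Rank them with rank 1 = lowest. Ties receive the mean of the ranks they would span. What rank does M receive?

Sorted (ascending): 3.5, 3.9, 4.7, 4.8, 6, 6.7, 7, 7, 9.4
The 2 values of 7 occupy positions 7–8 → average rank (7+8)/2 = 7.5.
M has value 7 → rank 7.5.

7.5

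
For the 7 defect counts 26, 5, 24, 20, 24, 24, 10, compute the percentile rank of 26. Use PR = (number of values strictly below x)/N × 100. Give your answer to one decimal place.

N = 7.
Strictly below 26: 6. Equal to 26: 1.
PR = 6/7 × 100 = 85.7

85.7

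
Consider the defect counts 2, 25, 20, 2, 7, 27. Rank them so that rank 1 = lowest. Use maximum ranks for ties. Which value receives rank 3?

Sorted (ascending): 2, 2, 7, 20, 25, 27
The 2 values of 2 occupy positions 1–2 → each gets rank 2.
Rank 3 → value 7.

7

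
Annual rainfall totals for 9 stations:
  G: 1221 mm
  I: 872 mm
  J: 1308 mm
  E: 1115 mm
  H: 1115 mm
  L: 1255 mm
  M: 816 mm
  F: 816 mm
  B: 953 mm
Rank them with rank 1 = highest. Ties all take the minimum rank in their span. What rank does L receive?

Sorted (descending): 1308, 1255, 1221, 1115, 1115, 953, 872, 816, 816
The 2 values of 1115 occupy positions 4–5 → each gets rank 4.
The 2 values of 816 occupy positions 8–9 → each gets rank 8.
L has value 1255 mm → rank 2.

2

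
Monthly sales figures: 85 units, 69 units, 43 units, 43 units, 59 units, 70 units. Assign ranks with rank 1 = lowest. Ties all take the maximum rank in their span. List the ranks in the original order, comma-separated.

6, 4, 2, 2, 3, 5

Sorted (ascending): 43, 43, 59, 69, 70, 85
The 2 values of 43 occupy positions 1–2 → each gets rank 2.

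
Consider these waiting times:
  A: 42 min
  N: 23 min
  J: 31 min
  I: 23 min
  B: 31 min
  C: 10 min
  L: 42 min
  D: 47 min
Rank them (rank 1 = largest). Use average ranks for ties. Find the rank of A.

Sorted (descending): 47, 42, 42, 31, 31, 23, 23, 10
The 2 values of 42 occupy positions 2–3 → average rank (2+3)/2 = 2.5.
The 2 values of 31 occupy positions 4–5 → average rank (4+5)/2 = 4.5.
The 2 values of 23 occupy positions 6–7 → average rank (6+7)/2 = 6.5.
A has value 42 min → rank 2.5.

2.5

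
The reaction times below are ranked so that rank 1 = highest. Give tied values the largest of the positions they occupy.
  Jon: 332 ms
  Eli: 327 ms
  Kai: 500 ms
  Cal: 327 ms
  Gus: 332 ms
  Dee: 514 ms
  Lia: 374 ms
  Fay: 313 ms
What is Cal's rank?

7

Sorted (descending): 514, 500, 374, 332, 332, 327, 327, 313
The 2 values of 332 occupy positions 4–5 → each gets rank 5.
The 2 values of 327 occupy positions 6–7 → each gets rank 7.
Cal has value 327 ms → rank 7.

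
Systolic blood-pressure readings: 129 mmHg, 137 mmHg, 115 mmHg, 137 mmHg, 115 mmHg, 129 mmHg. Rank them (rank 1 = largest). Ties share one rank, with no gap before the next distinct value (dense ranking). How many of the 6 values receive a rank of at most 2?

4

Sorted (descending): 137, 137, 129, 129, 115, 115
The 2 values of 137 share dense rank 1.
The 2 values of 129 share dense rank 2.
The 2 values of 115 share dense rank 3.
Ranks ≤ 2: {1, 1, 2, 2} → 4 values.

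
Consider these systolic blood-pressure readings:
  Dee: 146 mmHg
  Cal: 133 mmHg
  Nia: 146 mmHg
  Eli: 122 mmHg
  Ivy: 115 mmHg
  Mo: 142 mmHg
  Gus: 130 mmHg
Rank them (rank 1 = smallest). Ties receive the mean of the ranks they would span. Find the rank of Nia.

Sorted (ascending): 115, 122, 130, 133, 142, 146, 146
The 2 values of 146 occupy positions 6–7 → average rank (6+7)/2 = 6.5.
Nia has value 146 mmHg → rank 6.5.

6.5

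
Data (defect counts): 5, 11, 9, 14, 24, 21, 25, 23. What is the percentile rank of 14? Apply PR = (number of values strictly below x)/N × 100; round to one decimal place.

N = 8.
Strictly below 14: 3. Equal to 14: 1.
PR = 3/8 × 100 = 37.5

37.5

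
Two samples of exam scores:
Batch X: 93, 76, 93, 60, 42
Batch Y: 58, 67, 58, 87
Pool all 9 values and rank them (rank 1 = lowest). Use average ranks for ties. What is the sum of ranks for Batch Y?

17

Sorted (ascending): 42, 58, 58, 60, 67, 76, 87, 93, 93
The 2 values of 58 occupy positions 2–3 → average rank (2+3)/2 = 2.5.
The 2 values of 93 occupy positions 8–9 → average rank (8+9)/2 = 8.5.
Batch Y values → pooled ranks: 58→2.5, 67→5, 58→2.5, 87→7
Rank sum = 2.5 + 5 + 2.5 + 7 = 17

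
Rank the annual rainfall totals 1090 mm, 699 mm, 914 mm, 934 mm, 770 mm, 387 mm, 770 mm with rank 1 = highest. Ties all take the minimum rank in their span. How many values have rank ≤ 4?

5

Sorted (descending): 1090, 934, 914, 770, 770, 699, 387
The 2 values of 770 occupy positions 4–5 → each gets rank 4.
Ranks ≤ 4: {1, 2, 3, 4, 4} → 5 values.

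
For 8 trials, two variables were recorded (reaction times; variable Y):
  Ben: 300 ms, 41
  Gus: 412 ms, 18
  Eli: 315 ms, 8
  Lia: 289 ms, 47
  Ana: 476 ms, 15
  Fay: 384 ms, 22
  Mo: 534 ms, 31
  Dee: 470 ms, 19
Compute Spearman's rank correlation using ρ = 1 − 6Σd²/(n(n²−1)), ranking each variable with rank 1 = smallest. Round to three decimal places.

Ranks of variable 1: 2, 5, 3, 1, 7, 4, 8, 6
Ranks of variable 2: 7, 3, 1, 8, 2, 5, 6, 4
d = r₁ − r₂: -5, 2, 2, -7, 5, -1, 2, 2
d²: 25, 4, 4, 49, 25, 1, 4, 4; Σd² = 116
ρ = 1 − 6·116/(8·63) = 1 − 696/504 = -0.381

-0.381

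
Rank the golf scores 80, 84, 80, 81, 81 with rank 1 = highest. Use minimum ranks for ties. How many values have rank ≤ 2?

Sorted (descending): 84, 81, 81, 80, 80
The 2 values of 81 occupy positions 2–3 → each gets rank 2.
The 2 values of 80 occupy positions 4–5 → each gets rank 4.
Ranks ≤ 2: {1, 2, 2} → 3 values.

3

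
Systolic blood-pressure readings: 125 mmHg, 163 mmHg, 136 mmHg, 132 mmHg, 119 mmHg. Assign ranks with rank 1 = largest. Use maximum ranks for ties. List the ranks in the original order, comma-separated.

Sorted (descending): 163, 136, 132, 125, 119
No ties — each value takes its position as its rank.

4, 1, 2, 3, 5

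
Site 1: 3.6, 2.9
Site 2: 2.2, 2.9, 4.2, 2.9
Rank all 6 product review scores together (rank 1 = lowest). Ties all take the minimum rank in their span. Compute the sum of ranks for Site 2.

11

Sorted (ascending): 2.2, 2.9, 2.9, 2.9, 3.6, 4.2
The 3 values of 2.9 occupy positions 2–4 → each gets rank 2.
Site 2 values → pooled ranks: 2.2→1, 2.9→2, 4.2→6, 2.9→2
Rank sum = 1 + 2 + 6 + 2 = 11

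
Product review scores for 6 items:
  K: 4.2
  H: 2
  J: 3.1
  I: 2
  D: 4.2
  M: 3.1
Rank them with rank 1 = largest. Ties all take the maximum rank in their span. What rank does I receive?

6

Sorted (descending): 4.2, 4.2, 3.1, 3.1, 2, 2
The 2 values of 4.2 occupy positions 1–2 → each gets rank 2.
The 2 values of 3.1 occupy positions 3–4 → each gets rank 4.
The 2 values of 2 occupy positions 5–6 → each gets rank 6.
I has value 2 → rank 6.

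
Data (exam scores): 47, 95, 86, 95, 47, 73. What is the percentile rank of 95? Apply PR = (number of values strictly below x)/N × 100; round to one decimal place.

N = 6.
Strictly below 95: 4. Equal to 95: 2.
PR = 4/6 × 100 = 66.7

66.7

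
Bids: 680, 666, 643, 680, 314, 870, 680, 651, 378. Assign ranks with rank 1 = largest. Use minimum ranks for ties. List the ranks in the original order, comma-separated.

Sorted (descending): 870, 680, 680, 680, 666, 651, 643, 378, 314
The 3 values of 680 occupy positions 2–4 → each gets rank 2.

2, 5, 7, 2, 9, 1, 2, 6, 8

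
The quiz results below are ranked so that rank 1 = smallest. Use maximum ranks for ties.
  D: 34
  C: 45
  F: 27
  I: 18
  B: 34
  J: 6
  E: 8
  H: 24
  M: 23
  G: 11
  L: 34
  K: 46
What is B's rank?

10

Sorted (ascending): 6, 8, 11, 18, 23, 24, 27, 34, 34, 34, 45, 46
The 3 values of 34 occupy positions 8–10 → each gets rank 10.
B has value 34 → rank 10.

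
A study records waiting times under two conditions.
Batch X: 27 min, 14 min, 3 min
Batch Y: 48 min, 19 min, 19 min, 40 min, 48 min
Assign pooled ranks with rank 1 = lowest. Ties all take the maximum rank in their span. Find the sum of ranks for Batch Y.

30

Sorted (ascending): 3, 14, 19, 19, 27, 40, 48, 48
The 2 values of 19 occupy positions 3–4 → each gets rank 4.
The 2 values of 48 occupy positions 7–8 → each gets rank 8.
Batch Y values → pooled ranks: 48→8, 19→4, 19→4, 40→6, 48→8
Rank sum = 8 + 4 + 4 + 6 + 8 = 30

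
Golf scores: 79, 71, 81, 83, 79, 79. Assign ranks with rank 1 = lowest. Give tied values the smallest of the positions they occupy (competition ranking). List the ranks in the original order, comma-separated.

Sorted (ascending): 71, 79, 79, 79, 81, 83
The 3 values of 79 occupy positions 2–4 → each gets rank 2.

2, 1, 5, 6, 2, 2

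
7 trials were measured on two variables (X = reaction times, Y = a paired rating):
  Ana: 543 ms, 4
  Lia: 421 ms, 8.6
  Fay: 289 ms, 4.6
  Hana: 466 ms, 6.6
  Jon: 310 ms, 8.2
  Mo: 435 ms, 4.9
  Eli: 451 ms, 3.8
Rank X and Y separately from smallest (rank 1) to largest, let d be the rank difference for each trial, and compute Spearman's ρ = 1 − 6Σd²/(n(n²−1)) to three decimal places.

Ranks of variable 1: 7, 3, 1, 6, 2, 4, 5
Ranks of variable 2: 2, 7, 3, 5, 6, 4, 1
d = r₁ − r₂: 5, -4, -2, 1, -4, 0, 4
d²: 25, 16, 4, 1, 16, 0, 16; Σd² = 78
ρ = 1 − 6·78/(7·48) = 1 − 468/336 = -0.393

-0.393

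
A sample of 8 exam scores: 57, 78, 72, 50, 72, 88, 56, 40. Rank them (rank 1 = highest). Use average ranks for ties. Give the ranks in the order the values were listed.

Sorted (descending): 88, 78, 72, 72, 57, 56, 50, 40
The 2 values of 72 occupy positions 3–4 → average rank (3+4)/2 = 3.5.

5, 2, 3.5, 7, 3.5, 1, 6, 8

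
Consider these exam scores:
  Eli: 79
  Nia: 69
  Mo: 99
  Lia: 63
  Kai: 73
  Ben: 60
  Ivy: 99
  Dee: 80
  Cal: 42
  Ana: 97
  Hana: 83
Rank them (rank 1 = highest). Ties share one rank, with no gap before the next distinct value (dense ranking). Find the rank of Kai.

6

Sorted (descending): 99, 99, 97, 83, 80, 79, 73, 69, 63, 60, 42
The 2 values of 99 share dense rank 1.
Remaining distinct values take the next consecutive integers.
Kai has value 73 → rank 6.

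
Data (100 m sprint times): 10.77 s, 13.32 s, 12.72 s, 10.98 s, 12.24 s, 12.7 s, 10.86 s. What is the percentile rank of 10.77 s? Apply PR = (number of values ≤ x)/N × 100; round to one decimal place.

14.3

N = 7.
Strictly below 10.77: 0. Equal to 10.77: 1.
PR = 1/7 × 100 = 14.3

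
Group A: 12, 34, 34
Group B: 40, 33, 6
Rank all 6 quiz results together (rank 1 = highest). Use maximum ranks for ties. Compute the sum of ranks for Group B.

Sorted (descending): 40, 34, 34, 33, 12, 6
The 2 values of 34 occupy positions 2–3 → each gets rank 3.
Group B values → pooled ranks: 40→1, 33→4, 6→6
Rank sum = 1 + 4 + 6 = 11

11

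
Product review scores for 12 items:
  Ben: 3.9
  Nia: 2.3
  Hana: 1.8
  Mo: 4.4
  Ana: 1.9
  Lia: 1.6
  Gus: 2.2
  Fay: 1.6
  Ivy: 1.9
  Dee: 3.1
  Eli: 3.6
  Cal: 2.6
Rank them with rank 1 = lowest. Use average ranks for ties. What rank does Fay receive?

Sorted (ascending): 1.6, 1.6, 1.8, 1.9, 1.9, 2.2, 2.3, 2.6, 3.1, 3.6, 3.9, 4.4
The 2 values of 1.6 occupy positions 1–2 → average rank (1+2)/2 = 1.5.
The 2 values of 1.9 occupy positions 4–5 → average rank (4+5)/2 = 4.5.
Fay has value 1.6 → rank 1.5.

1.5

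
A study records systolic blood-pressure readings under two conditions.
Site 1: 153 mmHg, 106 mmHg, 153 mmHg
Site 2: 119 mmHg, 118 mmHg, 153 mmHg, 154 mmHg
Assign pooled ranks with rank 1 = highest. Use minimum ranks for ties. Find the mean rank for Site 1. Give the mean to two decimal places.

Sorted (descending): 154, 153, 153, 153, 119, 118, 106
The 3 values of 153 occupy positions 2–4 → each gets rank 2.
Site 1 values → pooled ranks: 153→2, 106→7, 153→2
Mean rank = (2 + 7 + 2) / 3 = 3.67

3.67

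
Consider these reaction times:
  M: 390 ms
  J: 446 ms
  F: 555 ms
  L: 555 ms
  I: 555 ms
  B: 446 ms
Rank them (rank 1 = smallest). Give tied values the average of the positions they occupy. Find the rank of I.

5

Sorted (ascending): 390, 446, 446, 555, 555, 555
The 2 values of 446 occupy positions 2–3 → average rank (2+3)/2 = 2.5.
The 3 values of 555 occupy positions 4–6 → average rank 5.
I has value 555 ms → rank 5.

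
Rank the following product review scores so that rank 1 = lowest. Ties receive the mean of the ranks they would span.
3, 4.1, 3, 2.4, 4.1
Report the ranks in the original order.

Sorted (ascending): 2.4, 3, 3, 4.1, 4.1
The 2 values of 3 occupy positions 2–3 → average rank (2+3)/2 = 2.5.
The 2 values of 4.1 occupy positions 4–5 → average rank (4+5)/2 = 4.5.

2.5, 4.5, 2.5, 1, 4.5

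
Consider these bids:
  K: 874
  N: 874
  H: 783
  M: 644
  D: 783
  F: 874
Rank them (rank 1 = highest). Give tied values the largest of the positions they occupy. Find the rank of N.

3

Sorted (descending): 874, 874, 874, 783, 783, 644
The 3 values of 874 occupy positions 1–3 → each gets rank 3.
The 2 values of 783 occupy positions 4–5 → each gets rank 5.
N has value 874 → rank 3.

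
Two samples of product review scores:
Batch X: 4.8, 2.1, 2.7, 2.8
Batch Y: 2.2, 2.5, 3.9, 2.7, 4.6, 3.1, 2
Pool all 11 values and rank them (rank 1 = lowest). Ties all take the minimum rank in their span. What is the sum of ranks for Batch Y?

40

Sorted (ascending): 2, 2.1, 2.2, 2.5, 2.7, 2.7, 2.8, 3.1, 3.9, 4.6, 4.8
The 2 values of 2.7 occupy positions 5–6 → each gets rank 5.
Batch Y values → pooled ranks: 2.2→3, 2.5→4, 3.9→9, 2.7→5, 4.6→10, 3.1→8, 2→1
Rank sum = 3 + 4 + 9 + 5 + 10 + 8 + 1 = 40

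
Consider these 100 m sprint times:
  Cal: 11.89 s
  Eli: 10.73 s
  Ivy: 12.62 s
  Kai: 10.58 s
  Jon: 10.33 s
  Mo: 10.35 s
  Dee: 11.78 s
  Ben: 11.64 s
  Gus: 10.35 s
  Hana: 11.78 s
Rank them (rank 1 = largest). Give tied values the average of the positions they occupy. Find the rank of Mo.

Sorted (descending): 12.62, 11.89, 11.78, 11.78, 11.64, 10.73, 10.58, 10.35, 10.35, 10.33
The 2 values of 11.78 occupy positions 3–4 → average rank (3+4)/2 = 3.5.
The 2 values of 10.35 occupy positions 8–9 → average rank (8+9)/2 = 8.5.
Mo has value 10.35 s → rank 8.5.

8.5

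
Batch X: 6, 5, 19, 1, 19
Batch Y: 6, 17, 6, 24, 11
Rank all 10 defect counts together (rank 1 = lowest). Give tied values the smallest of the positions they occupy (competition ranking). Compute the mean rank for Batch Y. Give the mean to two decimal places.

Sorted (ascending): 1, 5, 6, 6, 6, 11, 17, 19, 19, 24
The 3 values of 6 occupy positions 3–5 → each gets rank 3.
The 2 values of 19 occupy positions 8–9 → each gets rank 8.
Batch Y values → pooled ranks: 6→3, 17→7, 6→3, 24→10, 11→6
Mean rank = (3 + 7 + 3 + 10 + 6) / 5 = 5.80

5.80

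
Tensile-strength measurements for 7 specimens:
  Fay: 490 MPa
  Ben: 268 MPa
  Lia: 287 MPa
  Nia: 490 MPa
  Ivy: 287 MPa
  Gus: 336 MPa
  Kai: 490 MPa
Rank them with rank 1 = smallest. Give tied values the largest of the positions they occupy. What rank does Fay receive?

Sorted (ascending): 268, 287, 287, 336, 490, 490, 490
The 2 values of 287 occupy positions 2–3 → each gets rank 3.
The 3 values of 490 occupy positions 5–7 → each gets rank 7.
Fay has value 490 MPa → rank 7.

7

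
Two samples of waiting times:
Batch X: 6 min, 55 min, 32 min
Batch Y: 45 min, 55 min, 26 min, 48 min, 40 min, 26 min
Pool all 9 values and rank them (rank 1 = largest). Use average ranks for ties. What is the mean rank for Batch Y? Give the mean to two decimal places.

Sorted (descending): 55, 55, 48, 45, 40, 32, 26, 26, 6
The 2 values of 55 occupy positions 1–2 → average rank (1+2)/2 = 1.5.
The 2 values of 26 occupy positions 7–8 → average rank (7+8)/2 = 7.5.
Batch Y values → pooled ranks: 45→4, 55→1.5, 26→7.5, 48→3, 40→5, 26→7.5
Mean rank = (4 + 1.5 + 7.5 + 3 + 5 + 7.5) / 6 = 4.75

4.75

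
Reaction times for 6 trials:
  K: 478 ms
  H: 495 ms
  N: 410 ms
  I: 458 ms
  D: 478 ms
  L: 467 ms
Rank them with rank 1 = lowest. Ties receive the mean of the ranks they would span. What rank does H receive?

6

Sorted (ascending): 410, 458, 467, 478, 478, 495
The 2 values of 478 occupy positions 4–5 → average rank (4+5)/2 = 4.5.
H has value 495 ms → rank 6.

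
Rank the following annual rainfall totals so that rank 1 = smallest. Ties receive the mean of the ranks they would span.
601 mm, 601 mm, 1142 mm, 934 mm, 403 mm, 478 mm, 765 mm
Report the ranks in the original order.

3.5, 3.5, 7, 6, 1, 2, 5

Sorted (ascending): 403, 478, 601, 601, 765, 934, 1142
The 2 values of 601 occupy positions 3–4 → average rank (3+4)/2 = 3.5.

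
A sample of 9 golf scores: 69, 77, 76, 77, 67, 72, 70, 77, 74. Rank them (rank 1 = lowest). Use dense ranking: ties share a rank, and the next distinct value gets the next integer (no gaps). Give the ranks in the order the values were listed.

Sorted (ascending): 67, 69, 70, 72, 74, 76, 77, 77, 77
The 3 values of 77 share dense rank 7.
Remaining distinct values take the next consecutive integers.

2, 7, 6, 7, 1, 4, 3, 7, 5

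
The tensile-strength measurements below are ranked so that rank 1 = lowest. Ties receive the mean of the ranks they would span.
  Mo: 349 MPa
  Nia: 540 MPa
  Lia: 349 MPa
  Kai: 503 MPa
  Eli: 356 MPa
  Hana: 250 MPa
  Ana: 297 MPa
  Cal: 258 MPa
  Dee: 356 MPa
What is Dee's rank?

6.5

Sorted (ascending): 250, 258, 297, 349, 349, 356, 356, 503, 540
The 2 values of 349 occupy positions 4–5 → average rank (4+5)/2 = 4.5.
The 2 values of 356 occupy positions 6–7 → average rank (6+7)/2 = 6.5.
Dee has value 356 MPa → rank 6.5.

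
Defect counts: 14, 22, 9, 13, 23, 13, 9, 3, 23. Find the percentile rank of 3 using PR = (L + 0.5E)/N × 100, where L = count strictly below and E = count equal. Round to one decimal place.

5.6

N = 9.
Strictly below 3: 0. Equal to 3: 1.
PR = (0 + 0.5·1)/9 × 100 = 5.6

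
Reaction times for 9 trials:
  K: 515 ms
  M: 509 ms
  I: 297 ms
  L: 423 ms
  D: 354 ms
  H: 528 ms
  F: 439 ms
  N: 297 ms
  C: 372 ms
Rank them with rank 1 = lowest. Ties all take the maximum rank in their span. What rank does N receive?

Sorted (ascending): 297, 297, 354, 372, 423, 439, 509, 515, 528
The 2 values of 297 occupy positions 1–2 → each gets rank 2.
N has value 297 ms → rank 2.

2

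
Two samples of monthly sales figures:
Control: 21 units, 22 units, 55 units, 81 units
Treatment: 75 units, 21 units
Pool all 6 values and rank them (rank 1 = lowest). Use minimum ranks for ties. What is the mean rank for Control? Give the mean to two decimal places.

Sorted (ascending): 21, 21, 22, 55, 75, 81
The 2 values of 21 occupy positions 1–2 → each gets rank 1.
Control values → pooled ranks: 21→1, 22→3, 55→4, 81→6
Mean rank = (1 + 3 + 4 + 6) / 4 = 3.50

3.50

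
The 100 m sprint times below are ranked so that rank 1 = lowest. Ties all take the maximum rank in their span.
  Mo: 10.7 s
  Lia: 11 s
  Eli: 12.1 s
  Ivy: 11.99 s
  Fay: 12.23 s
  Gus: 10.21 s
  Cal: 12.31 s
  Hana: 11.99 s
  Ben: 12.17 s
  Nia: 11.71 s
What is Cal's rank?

10

Sorted (ascending): 10.21, 10.7, 11, 11.71, 11.99, 11.99, 12.1, 12.17, 12.23, 12.31
The 2 values of 11.99 occupy positions 5–6 → each gets rank 6.
Cal has value 12.31 s → rank 10.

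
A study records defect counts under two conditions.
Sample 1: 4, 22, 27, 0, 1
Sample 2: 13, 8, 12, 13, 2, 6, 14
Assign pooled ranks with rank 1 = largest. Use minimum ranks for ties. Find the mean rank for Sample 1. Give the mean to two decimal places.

7.00

Sorted (descending): 27, 22, 14, 13, 13, 12, 8, 6, 4, 2, 1, 0
The 2 values of 13 occupy positions 4–5 → each gets rank 4.
Sample 1 values → pooled ranks: 4→9, 22→2, 27→1, 0→12, 1→11
Mean rank = (9 + 2 + 1 + 12 + 11) / 5 = 7.00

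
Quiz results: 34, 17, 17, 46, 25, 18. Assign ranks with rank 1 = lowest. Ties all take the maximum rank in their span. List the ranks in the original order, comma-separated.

Sorted (ascending): 17, 17, 18, 25, 34, 46
The 2 values of 17 occupy positions 1–2 → each gets rank 2.

5, 2, 2, 6, 4, 3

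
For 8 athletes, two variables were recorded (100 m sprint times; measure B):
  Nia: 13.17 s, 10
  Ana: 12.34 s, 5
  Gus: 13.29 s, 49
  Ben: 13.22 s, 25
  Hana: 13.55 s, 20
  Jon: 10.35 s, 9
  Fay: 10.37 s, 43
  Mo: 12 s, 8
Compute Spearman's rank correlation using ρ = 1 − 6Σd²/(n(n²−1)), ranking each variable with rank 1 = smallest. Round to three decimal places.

0.405

Ranks of variable 1: 5, 4, 7, 6, 8, 1, 2, 3
Ranks of variable 2: 4, 1, 8, 6, 5, 3, 7, 2
d = r₁ − r₂: 1, 3, -1, 0, 3, -2, -5, 1
d²: 1, 9, 1, 0, 9, 4, 25, 1; Σd² = 50
ρ = 1 − 6·50/(8·63) = 1 − 300/504 = 0.405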